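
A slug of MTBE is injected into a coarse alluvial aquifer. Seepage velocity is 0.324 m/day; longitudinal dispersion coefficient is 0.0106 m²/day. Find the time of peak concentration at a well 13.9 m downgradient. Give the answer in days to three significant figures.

42.8 days

For the 1D instantaneous-source solution, setting ∂C/∂t = 0 at fixed x gives v²t² + 2Dt − x² = 0, so t = (√(D² + v²x²) − D)/v².
√(D² + v²x²) = √(0.0106² + 0.324² × 13.9²) = 4.504; v² = 0.104976.
t = (4.504 − 0.0106)/0.104976 = 42.8 days (vs. the pure-advection estimate x/v = 42.9 d).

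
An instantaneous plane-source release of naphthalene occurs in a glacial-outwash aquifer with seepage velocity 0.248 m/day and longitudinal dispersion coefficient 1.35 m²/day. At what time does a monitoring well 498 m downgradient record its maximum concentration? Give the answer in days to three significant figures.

1990 days

For the 1D instantaneous-source solution, setting ∂C/∂t = 0 at fixed x gives v²t² + 2Dt − x² = 0, so t = (√(D² + v²x²) − D)/v².
√(D² + v²x²) = √(1.35² + 0.248² × 498²) = 123.5; v² = 0.061504.
t = (123.5 − 1.35)/0.061504 = 1990 days (vs. the pure-advection estimate x/v = 2010 d).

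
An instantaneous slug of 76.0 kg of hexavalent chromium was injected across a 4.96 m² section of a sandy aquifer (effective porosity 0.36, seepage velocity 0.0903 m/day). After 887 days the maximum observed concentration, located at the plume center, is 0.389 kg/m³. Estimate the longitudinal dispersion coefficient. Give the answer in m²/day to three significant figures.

At the plume center C_max = M/(n_e·A·√(4πDt)), so D = M²/(4πt·(n_e·A·C_max)²).
n_e·A·C_max = 0.36 × 4.96 × 0.389 = 0.6946 kg/m.
D = 76.0²/(4π × 887 × 0.6946²) = 1.07 m²/day.

1.07 m²/day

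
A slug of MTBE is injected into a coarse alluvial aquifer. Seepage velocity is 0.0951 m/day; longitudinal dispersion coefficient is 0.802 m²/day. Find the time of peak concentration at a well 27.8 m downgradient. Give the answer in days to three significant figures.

For the 1D instantaneous-source solution, setting ∂C/∂t = 0 at fixed x gives v²t² + 2Dt − x² = 0, so t = (√(D² + v²x²) − D)/v².
√(D² + v²x²) = √(0.802² + 0.0951² × 27.8²) = 2.763; v² = 0.00904401.
t = (2.763 − 0.802)/0.00904401 = 217 days (vs. the pure-advection estimate x/v = 292 d).

217 days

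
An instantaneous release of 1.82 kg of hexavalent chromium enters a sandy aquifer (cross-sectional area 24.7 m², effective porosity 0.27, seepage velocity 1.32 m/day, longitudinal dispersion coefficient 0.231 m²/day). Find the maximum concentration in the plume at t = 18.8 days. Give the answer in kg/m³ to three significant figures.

The peak of an instantaneous 1D plume sits at x = vt; there the Gaussian factor is 1 and C_max = M/(n_e·A·√(4πDt)), where n_e·A is the pore area the mass is dissolved in.
√(4πDt) = √(4π × 0.231 × 18.8) = 7.387 m, so C_max = 1.82/(0.27 × 24.7 × 7.387) = 0.0369 kg/m³.

0.0369 kg/m³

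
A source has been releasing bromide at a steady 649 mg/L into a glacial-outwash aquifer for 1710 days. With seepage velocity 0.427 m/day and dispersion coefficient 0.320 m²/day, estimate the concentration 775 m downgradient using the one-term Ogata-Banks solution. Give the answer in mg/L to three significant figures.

56.9 mg/L

For a continuous step input, C/C₀ ≈ ½·erfc((x−vt)/(2√(Dt))).
vt = 0.427 × 1710 = 730.17 m and 2√(Dt) = 2√(0.320 × 1710) = 46.78 m.
Argument (x−vt)/(2√(Dt)) = (775 − 730.17)/46.78 = 0.9583; ½·erfc(0.9583) = 0.08767.
C = 649 × 0.08767 = 56.9 mg/L.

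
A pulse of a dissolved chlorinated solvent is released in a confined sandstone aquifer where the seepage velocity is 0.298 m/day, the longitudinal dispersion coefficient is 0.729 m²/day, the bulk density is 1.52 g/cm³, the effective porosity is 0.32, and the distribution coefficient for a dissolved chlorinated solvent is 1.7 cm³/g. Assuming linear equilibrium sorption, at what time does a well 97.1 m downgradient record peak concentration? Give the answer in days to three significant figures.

Retardation factor R = 1 + ρ_b·K_d/n = 1 + 1.52 × 1.7/0.32 = 9.075.
Sorption retards both mechanisms: v_R = v/R = 0.03284 m/day, D_R = D/R = 0.08033 m²/day.
Peak time from v_R²t² + 2D_R t − x² = 0: t = (√(D_R² + v_R²x²) − D_R)/v_R².
√(D_R² + v_R²x²) = √(0.08033² + 0.03284² × 97.1²) = 3.190; v_R² = 0.001078.
t = (3.190 − 0.08033)/0.001078 = 2880 days.

2880 days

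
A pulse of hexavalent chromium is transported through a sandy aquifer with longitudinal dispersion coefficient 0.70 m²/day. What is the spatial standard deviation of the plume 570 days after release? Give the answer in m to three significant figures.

Dispersive spreading gives a Gaussian with σ² = 2Dt; advection only shifts the center.
σ = √(2 × 0.70 × 570) = 28.2 m.

28.2 m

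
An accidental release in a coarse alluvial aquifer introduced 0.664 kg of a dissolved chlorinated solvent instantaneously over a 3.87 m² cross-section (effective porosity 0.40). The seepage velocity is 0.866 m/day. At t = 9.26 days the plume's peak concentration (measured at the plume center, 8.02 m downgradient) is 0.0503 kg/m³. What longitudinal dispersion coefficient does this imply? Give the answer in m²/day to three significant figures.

At the plume center C_max = M/(n_e·A·√(4πDt)), so D = M²/(4πt·(n_e·A·C_max)²).
n_e·A·C_max = 0.40 × 3.87 × 0.0503 = 0.07786 kg/m.
D = 0.664²/(4π × 9.26 × 0.07786²) = 0.625 m²/day.

0.625 m²/day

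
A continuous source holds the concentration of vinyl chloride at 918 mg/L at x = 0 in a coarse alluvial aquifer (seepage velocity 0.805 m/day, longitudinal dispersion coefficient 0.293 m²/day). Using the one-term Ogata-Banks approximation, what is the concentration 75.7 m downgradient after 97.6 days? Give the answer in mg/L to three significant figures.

For a continuous step input, C/C₀ ≈ ½·erfc((x−vt)/(2√(Dt))).
vt = 0.805 × 97.6 = 78.568 m and 2√(Dt) = 2√(0.293 × 97.6) = 10.70 m.
Argument (x−vt)/(2√(Dt)) = (75.7 − 78.568)/10.70 = -0.2680; ½·erfc(-0.2680) = 0.6477.
C = 918 × 0.6477 = 595 mg/L.

595 mg/L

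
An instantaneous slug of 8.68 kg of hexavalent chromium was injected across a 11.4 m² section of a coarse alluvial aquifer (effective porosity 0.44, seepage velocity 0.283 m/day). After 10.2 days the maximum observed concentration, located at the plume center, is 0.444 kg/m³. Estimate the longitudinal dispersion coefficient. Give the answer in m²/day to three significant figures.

0.119 m²/day

At the plume center C_max = M/(n_e·A·√(4πDt)), so D = M²/(4πt·(n_e·A·C_max)²).
n_e·A·C_max = 0.44 × 11.4 × 0.444 = 2.227 kg/m.
D = 8.68²/(4π × 10.2 × 2.227²) = 0.119 m²/day.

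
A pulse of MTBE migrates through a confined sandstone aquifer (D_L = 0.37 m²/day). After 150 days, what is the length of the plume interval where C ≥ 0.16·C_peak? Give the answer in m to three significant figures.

40.3 m

The plume is Gaussian with σ = √(2Dt) = √(2 × 0.37 × 150) = 10.54 m.
C/C_peak = exp(−Δx²/(2σ²)) = 0.16 ⇒ Δx = σ·√(−2 ln 0.16) = 10.54 × 1.914 = 20.17 m.
Width = 2Δx = 40.3 m.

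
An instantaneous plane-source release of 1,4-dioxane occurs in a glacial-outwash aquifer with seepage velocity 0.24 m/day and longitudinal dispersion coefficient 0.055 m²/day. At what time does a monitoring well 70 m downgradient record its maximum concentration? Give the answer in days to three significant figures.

For the 1D instantaneous-source solution, setting ∂C/∂t = 0 at fixed x gives v²t² + 2Dt − x² = 0, so t = (√(D² + v²x²) − D)/v².
√(D² + v²x²) = √(0.055² + 0.24² × 70²) = 16.80; v² = 0.0576.
t = (16.80 − 0.055)/0.0576 = 291 days (vs. the pure-advection estimate x/v = 292 d).

291 days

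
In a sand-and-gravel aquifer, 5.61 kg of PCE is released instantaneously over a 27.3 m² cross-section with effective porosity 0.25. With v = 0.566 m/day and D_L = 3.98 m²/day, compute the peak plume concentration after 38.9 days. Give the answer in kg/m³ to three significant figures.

The peak of an instantaneous 1D plume sits at x = vt; there the Gaussian factor is 1 and C_max = M/(n_e·A·√(4πDt)), where n_e·A is the pore area the mass is dissolved in.
√(4πDt) = √(4π × 3.98 × 38.9) = 44.11 m, so C_max = 5.61/(0.25 × 27.3 × 44.11) = 0.0186 kg/m³.

0.0186 kg/m³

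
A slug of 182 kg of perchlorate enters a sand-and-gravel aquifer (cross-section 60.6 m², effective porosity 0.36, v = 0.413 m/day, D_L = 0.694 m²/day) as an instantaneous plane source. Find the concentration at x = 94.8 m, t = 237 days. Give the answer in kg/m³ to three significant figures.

For an instantaneous plane source, C(x,t) = M/(n_e·A·√(4πDt)) · exp(−(x−vt)²/(4Dt)), with n_e·A the pore (flow) area.
Plume center vt = 0.413 × 237 = 97.881 m, so the well at 94.8 m is 3.081 m upgradient of the peak.
√(4πDt) = 45.46 m, giving peak height M/(n_e·A·√(4πDt)) = 182/(0.36 × 60.6 × 45.46) = 0.1835 kg/m³.
(x−vt)²/(4Dt) = (-3.081)²/(4 × 0.694 × 237) = 0.01443; exp(−0.01443) = 0.9857.
C = 0.1835 × 0.9857 = 0.181 kg/m³.

0.181 kg/m³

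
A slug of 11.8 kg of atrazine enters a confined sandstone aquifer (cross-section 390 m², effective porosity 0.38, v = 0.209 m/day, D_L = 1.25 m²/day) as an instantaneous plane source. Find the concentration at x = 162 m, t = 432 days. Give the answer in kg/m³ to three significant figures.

For an instantaneous plane source, C(x,t) = M/(n_e·A·√(4πDt)) · exp(−(x−vt)²/(4Dt)), with n_e·A the pore (flow) area.
Plume center vt = 0.209 × 432 = 90.288 m, so the well at 162 m is 71.712 m downgradient of the peak.
√(4πDt) = 82.38 m, giving peak height M/(n_e·A·√(4πDt)) = 11.8/(0.38 × 390 × 82.38) = 0.0009665 kg/m³.
(x−vt)²/(4Dt) = (71.712)²/(4 × 1.25 × 432) = 2.381; exp(−2.381) = 0.09246.
C = 0.0009665 × 0.09246 = 8.94e-05 kg/m³.

8.94e-05 kg/m³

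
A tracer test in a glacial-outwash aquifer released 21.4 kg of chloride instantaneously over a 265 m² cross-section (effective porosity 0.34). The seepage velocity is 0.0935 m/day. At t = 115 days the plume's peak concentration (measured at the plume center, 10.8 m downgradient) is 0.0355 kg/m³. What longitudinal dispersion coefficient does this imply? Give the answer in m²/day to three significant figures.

0.0310 m²/day

At the plume center C_max = M/(n_e·A·√(4πDt)), so D = M²/(4πt·(n_e·A·C_max)²).
n_e·A·C_max = 0.34 × 265 × 0.0355 = 3.199 kg/m.
D = 21.4²/(4π × 115 × 3.199²) = 0.0310 m²/day.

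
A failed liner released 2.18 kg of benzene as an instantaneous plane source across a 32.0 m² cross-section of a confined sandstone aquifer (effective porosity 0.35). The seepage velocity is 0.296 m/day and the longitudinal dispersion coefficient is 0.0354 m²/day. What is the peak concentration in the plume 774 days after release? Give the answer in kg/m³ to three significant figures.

The peak of an instantaneous 1D plume sits at x = vt; there the Gaussian factor is 1 and C_max = M/(n_e·A·√(4πDt)), where n_e·A is the pore area the mass is dissolved in.
√(4πDt) = √(4π × 0.0354 × 774) = 18.56 m, so C_max = 2.18/(0.35 × 32.0 × 18.56) = 0.0105 kg/m³.

0.0105 kg/m³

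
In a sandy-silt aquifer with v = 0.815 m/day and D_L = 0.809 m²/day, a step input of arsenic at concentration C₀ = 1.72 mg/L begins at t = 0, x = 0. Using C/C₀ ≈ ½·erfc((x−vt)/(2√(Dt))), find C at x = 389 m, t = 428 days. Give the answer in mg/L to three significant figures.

For a continuous step input, C/C₀ ≈ ½·erfc((x−vt)/(2√(Dt))).
vt = 0.815 × 428 = 348.82 m and 2√(Dt) = 2√(0.809 × 428) = 37.22 m.
Argument (x−vt)/(2√(Dt)) = (389 − 348.82)/37.22 = 1.080; ½·erfc(1.080) = 0.06334.
C = 1.72 × 0.06334 = 0.109 mg/L.

0.109 mg/L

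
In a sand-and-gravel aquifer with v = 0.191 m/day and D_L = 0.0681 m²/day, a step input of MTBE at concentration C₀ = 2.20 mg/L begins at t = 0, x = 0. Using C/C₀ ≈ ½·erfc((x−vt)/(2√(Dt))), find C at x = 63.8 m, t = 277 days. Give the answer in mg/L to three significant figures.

For a continuous step input, C/C₀ ≈ ½·erfc((x−vt)/(2√(Dt))).
vt = 0.191 × 277 = 52.907 m and 2√(Dt) = 2√(0.0681 × 277) = 8.686 m.
Argument (x−vt)/(2√(Dt)) = (63.8 − 52.907)/8.686 = 1.254; ½·erfc(1.254) = 0.03808.
C = 2.20 × 0.03808 = 0.0838 mg/L.

0.0838 mg/L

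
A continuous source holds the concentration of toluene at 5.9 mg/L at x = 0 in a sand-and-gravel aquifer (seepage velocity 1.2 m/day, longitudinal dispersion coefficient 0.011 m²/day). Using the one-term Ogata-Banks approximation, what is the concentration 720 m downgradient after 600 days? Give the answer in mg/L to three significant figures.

For a continuous step input, C/C₀ ≈ ½·erfc((x−vt)/(2√(Dt))).
vt = 1.2 × 600 = 720 m and 2√(Dt) = 2√(0.011 × 600) = 5.138 m.
Argument (x−vt)/(2√(Dt)) = (720 − 720)/5.138 = 0; ½·erfc(0) = 0.5000.
C = 5.9 × 0.5000 = 2.95 mg/L.

2.95 mg/L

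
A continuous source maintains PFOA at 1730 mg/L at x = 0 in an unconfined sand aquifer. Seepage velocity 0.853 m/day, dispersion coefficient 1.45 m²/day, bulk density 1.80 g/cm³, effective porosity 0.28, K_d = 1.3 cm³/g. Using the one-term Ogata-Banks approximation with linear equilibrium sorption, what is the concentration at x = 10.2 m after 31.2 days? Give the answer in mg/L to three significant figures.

Retardation factor R = 1 + ρ_b·K_d/n = 1 + 1.80 × 1.3/0.28 = 9.357.
Sorption retards both mechanisms: v_R = v/R = 0.09116 m/day, D_R = D/R = 0.1550 m²/day.
v_R·t = 0.09116 × 31.2 = 2.844192 m; 2√(D_R t) = 4.398 m; argument = (10.2 − 2.844192)/4.398 = 1.673.
C = C₀ × ½·erfc(1.673) = 1730 × 0.008991 = 15.6 mg/L.

15.6 mg/L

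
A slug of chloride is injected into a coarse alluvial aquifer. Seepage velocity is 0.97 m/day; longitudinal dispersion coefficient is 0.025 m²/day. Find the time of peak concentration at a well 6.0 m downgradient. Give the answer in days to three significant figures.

6.16 days

For the 1D instantaneous-source solution, setting ∂C/∂t = 0 at fixed x gives v²t² + 2Dt − x² = 0, so t = (√(D² + v²x²) − D)/v².
√(D² + v²x²) = √(0.025² + 0.97² × 6.0²) = 5.820; v² = 0.9409.
t = (5.820 − 0.025)/0.9409 = 6.16 days (vs. the pure-advection estimate x/v = 6.19 d).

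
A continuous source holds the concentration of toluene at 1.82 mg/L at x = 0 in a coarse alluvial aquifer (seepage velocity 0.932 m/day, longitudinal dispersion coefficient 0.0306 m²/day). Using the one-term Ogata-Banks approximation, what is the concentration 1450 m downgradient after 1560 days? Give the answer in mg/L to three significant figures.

For a continuous step input, C/C₀ ≈ ½·erfc((x−vt)/(2√(Dt))).
vt = 0.932 × 1560 = 1453.92 m and 2√(Dt) = 2√(0.0306 × 1560) = 13.82 m.
Argument (x−vt)/(2√(Dt)) = (1450 − 1453.92)/13.82 = -0.2836; ½·erfc(-0.2836) = 0.6558.
C = 1.82 × 0.6558 = 1.19 mg/L.

1.19 mg/L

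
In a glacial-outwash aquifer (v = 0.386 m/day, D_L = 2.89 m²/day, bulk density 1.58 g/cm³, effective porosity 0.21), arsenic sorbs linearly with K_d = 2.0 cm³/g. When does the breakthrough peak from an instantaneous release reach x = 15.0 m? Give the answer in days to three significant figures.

Retardation factor R = 1 + ρ_b·K_d/n = 1 + 1.58 × 2.0/0.21 = 16.05.
Sorption retards both mechanisms: v_R = v/R = 0.02405 m/day, D_R = D/R = 0.1801 m²/day.
Peak time from v_R²t² + 2D_R t − x² = 0: t = (√(D_R² + v_R²x²) − D_R)/v_R².
√(D_R² + v_R²x²) = √(0.1801² + 0.02405² × 15.0²) = 0.4032; v_R² = 0.0005784.
t = (0.4032 − 0.1801)/0.0005784 = 386 days.

386 days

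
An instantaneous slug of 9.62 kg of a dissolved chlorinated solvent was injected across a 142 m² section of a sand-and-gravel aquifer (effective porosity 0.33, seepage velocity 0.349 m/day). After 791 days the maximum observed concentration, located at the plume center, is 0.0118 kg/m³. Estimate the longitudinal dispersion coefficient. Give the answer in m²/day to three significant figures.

At the plume center C_max = M/(n_e·A·√(4πDt)), so D = M²/(4πt·(n_e·A·C_max)²).
n_e·A·C_max = 0.33 × 142 × 0.0118 = 0.5529 kg/m.
D = 9.62²/(4π × 791 × 0.5529²) = 0.0305 m²/day.

0.0305 m²/day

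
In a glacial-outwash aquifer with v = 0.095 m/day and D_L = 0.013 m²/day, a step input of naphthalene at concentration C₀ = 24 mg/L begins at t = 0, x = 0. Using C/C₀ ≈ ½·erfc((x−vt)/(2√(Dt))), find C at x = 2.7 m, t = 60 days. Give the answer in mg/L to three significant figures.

23.8 mg/L

For a continuous step input, C/C₀ ≈ ½·erfc((x−vt)/(2√(Dt))).
vt = 0.095 × 60 = 5.7 m and 2√(Dt) = 2√(0.013 × 60) = 1.766 m.
Argument (x−vt)/(2√(Dt)) = (2.7 − 5.7)/1.766 = -1.699; ½·erfc(-1.699) = 0.9919.
C = 24 × 0.9919 = 23.8 mg/L.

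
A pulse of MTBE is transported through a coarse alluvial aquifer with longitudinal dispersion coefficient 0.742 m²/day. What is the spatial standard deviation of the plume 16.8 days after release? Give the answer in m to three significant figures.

4.99 m

Dispersive spreading gives a Gaussian with σ² = 2Dt; advection only shifts the center.
σ = √(2 × 0.742 × 16.8) = 4.99 m.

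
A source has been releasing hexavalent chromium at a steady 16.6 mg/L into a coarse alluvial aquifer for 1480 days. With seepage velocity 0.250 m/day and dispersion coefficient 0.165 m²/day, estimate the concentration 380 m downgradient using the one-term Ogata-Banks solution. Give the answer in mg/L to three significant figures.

5.40 mg/L

For a continuous step input, C/C₀ ≈ ½·erfc((x−vt)/(2√(Dt))).
vt = 0.250 × 1480 = 370 m and 2√(Dt) = 2√(0.165 × 1480) = 31.25 m.
Argument (x−vt)/(2√(Dt)) = (380 − 370)/31.25 = 0.3200; ½·erfc(0.3200) = 0.3254.
C = 16.6 × 0.3254 = 5.40 mg/L.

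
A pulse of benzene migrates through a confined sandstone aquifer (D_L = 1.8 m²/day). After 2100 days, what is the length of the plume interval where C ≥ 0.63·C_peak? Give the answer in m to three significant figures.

167 m

The plume is Gaussian with σ = √(2Dt) = √(2 × 1.8 × 2100) = 86.95 m.
C/C_peak = exp(−Δx²/(2σ²)) = 0.63 ⇒ Δx = σ·√(−2 ln 0.63) = 86.95 × 0.9613 = 83.59 m.
Width = 2Δx = 167 m.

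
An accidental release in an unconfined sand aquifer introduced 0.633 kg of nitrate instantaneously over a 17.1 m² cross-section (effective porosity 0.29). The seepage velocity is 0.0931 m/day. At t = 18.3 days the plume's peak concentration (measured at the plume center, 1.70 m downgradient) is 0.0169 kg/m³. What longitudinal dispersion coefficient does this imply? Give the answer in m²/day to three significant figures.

0.248 m²/day

At the plume center C_max = M/(n_e·A·√(4πDt)), so D = M²/(4πt·(n_e·A·C_max)²).
n_e·A·C_max = 0.29 × 17.1 × 0.0169 = 0.08381 kg/m.
D = 0.633²/(4π × 18.3 × 0.08381²) = 0.248 m²/day.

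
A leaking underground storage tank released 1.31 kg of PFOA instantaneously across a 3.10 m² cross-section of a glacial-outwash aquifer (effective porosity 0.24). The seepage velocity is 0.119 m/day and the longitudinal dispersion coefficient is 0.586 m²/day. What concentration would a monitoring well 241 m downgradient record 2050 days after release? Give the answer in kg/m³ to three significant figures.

For an instantaneous plane source, C(x,t) = M/(n_e·A·√(4πDt)) · exp(−(x−vt)²/(4Dt)), with n_e·A the pore (flow) area.
Plume center vt = 0.119 × 2050 = 243.95 m, so the well at 241 m is 2.95 m upgradient of the peak.
√(4πDt) = 122.9 m, giving peak height M/(n_e·A·√(4πDt)) = 1.31/(0.24 × 3.10 × 122.9) = 0.01433 kg/m³.
(x−vt)²/(4Dt) = (-2.95)²/(4 × 0.586 × 2050) = 0.001811; exp(−0.001811) = 0.9982.
C = 0.01433 × 0.9982 = 0.0143 kg/m³.

0.0143 kg/m³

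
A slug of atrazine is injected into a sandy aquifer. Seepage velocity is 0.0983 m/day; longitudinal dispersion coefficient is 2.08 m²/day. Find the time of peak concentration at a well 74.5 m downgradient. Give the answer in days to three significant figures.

573 days

For the 1D instantaneous-source solution, setting ∂C/∂t = 0 at fixed x gives v²t² + 2Dt − x² = 0, so t = (√(D² + v²x²) − D)/v².
√(D² + v²x²) = √(2.08² + 0.0983² × 74.5²) = 7.613; v² = 0.00966289.
t = (7.613 − 2.08)/0.00966289 = 573 days (vs. the pure-advection estimate x/v = 758 d).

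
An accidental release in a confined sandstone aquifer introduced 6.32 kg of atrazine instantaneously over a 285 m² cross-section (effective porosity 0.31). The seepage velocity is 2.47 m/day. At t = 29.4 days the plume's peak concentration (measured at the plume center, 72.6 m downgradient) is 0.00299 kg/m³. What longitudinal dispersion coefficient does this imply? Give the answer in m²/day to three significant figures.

At the plume center C_max = M/(n_e·A·√(4πDt)), so D = M²/(4πt·(n_e·A·C_max)²).
n_e·A·C_max = 0.31 × 285 × 0.00299 = 0.2642 kg/m.
D = 6.32²/(4π × 29.4 × 0.2642²) = 1.55 m²/day.

1.55 m²/day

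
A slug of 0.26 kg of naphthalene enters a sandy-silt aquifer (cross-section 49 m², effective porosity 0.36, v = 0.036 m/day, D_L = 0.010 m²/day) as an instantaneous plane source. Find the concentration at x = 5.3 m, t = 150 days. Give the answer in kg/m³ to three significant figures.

0.00339 kg/m³

For an instantaneous plane source, C(x,t) = M/(n_e·A·√(4πDt)) · exp(−(x−vt)²/(4Dt)), with n_e·A the pore (flow) area.
Plume center vt = 0.036 × 150 = 5.4 m, so the well at 5.3 m is 0.1 m upgradient of the peak.
√(4πDt) = 4.342 m, giving peak height M/(n_e·A·√(4πDt)) = 0.26/(0.36 × 49 × 4.342) = 0.003395 kg/m³.
(x−vt)²/(4Dt) = (-0.1)²/(4 × 0.010 × 150) = 0.001667; exp(−0.001667) = 0.9983.
C = 0.003395 × 0.9983 = 0.00339 kg/m³.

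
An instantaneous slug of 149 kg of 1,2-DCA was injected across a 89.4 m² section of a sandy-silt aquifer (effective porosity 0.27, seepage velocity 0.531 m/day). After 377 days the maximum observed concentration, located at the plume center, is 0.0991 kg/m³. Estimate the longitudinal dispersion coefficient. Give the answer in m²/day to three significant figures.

At the plume center C_max = M/(n_e·A·√(4πDt)), so D = M²/(4πt·(n_e·A·C_max)²).
n_e·A·C_max = 0.27 × 89.4 × 0.0991 = 2.392 kg/m.
D = 149²/(4π × 377 × 2.392²) = 0.819 m²/day.

0.819 m²/day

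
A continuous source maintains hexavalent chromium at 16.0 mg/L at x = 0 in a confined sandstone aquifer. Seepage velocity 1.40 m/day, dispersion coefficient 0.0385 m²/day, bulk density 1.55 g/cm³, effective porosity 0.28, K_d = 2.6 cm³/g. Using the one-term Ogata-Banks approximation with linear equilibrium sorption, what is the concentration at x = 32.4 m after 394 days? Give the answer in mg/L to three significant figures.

15.9 mg/L

Retardation factor R = 1 + ρ_b·K_d/n = 1 + 1.55 × 2.6/0.28 = 15.39.
Sorption retards both mechanisms: v_R = v/R = 0.09097 m/day, D_R = D/R = 0.002502 m²/day.
v_R·t = 0.09097 × 394 = 35.84218 m; 2√(D_R t) = 1.986 m; argument = (32.4 − 35.84218)/1.986 = -1.733.
C = C₀ × ½·erfc(-1.733) = 16.0 × 0.9929 = 15.9 mg/L.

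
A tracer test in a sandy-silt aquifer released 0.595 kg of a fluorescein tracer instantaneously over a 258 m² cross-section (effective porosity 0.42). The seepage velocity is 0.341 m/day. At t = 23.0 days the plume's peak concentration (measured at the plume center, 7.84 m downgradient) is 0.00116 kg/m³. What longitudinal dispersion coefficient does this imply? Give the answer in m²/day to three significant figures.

0.0775 m²/day

At the plume center C_max = M/(n_e·A·√(4πDt)), so D = M²/(4πt·(n_e·A·C_max)²).
n_e·A·C_max = 0.42 × 258 × 0.00116 = 0.1257 kg/m.
D = 0.595²/(4π × 23.0 × 0.1257²) = 0.0775 m²/day.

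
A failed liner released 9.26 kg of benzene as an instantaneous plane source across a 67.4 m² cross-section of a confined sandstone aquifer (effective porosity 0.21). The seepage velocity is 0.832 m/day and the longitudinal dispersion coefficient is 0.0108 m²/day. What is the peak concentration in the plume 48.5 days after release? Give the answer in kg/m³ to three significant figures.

0.255 kg/m³

The peak of an instantaneous 1D plume sits at x = vt; there the Gaussian factor is 1 and C_max = M/(n_e·A·√(4πDt)), where n_e·A is the pore area the mass is dissolved in.
√(4πDt) = √(4π × 0.0108 × 48.5) = 2.566 m, so C_max = 9.26/(0.21 × 67.4 × 2.566) = 0.255 kg/m³.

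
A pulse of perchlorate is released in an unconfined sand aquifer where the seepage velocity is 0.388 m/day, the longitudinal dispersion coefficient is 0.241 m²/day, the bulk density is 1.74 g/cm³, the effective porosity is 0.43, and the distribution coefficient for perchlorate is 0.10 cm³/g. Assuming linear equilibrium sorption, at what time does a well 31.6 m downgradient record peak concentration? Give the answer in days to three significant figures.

Retardation factor R = 1 + ρ_b·K_d/n = 1 + 1.74 × 0.10/0.43 = 1.405.
Sorption retards both mechanisms: v_R = v/R = 0.2762 m/day, D_R = D/R = 0.1715 m²/day.
Peak time from v_R²t² + 2D_R t − x² = 0: t = (√(D_R² + v_R²x²) − D_R)/v_R².
√(D_R² + v_R²x²) = √(0.1715² + 0.2762² × 31.6²) = 8.730; v_R² = 0.07629.
t = (8.730 − 0.1715)/0.07629 = 112 days.

112 days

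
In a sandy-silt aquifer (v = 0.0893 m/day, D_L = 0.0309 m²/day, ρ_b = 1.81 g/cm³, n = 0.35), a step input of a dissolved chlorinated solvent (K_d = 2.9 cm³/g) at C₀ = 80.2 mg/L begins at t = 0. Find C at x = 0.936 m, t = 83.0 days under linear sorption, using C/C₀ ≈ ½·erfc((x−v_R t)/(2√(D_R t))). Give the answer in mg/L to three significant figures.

Retardation factor R = 1 + ρ_b·K_d/n = 1 + 1.81 × 2.9/0.35 = 16.00.
Sorption retards both mechanisms: v_R = v/R = 0.005581 m/day, D_R = D/R = 0.001931 m²/day.
v_R·t = 0.005581 × 83.0 = 0.463223 m; 2√(D_R t) = 0.8007 m; argument = (0.936 − 0.463223)/0.8007 = 0.5905.
C = C₀ × ½·erfc(0.5905) = 80.2 × 0.2018 = 16.2 mg/L.

16.2 mg/L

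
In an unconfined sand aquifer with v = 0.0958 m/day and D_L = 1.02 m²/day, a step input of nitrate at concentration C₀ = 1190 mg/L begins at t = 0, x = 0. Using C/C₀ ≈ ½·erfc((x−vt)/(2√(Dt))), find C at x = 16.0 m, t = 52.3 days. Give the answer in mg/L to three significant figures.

171 mg/L

For a continuous step input, C/C₀ ≈ ½·erfc((x−vt)/(2√(Dt))).
vt = 0.0958 × 52.3 = 5.01034 m and 2√(Dt) = 2√(1.02 × 52.3) = 14.61 m.
Argument (x−vt)/(2√(Dt)) = (16.0 − 5.01034)/14.61 = 0.7522; ½·erfc(0.7522) = 0.1437.
C = 1190 × 0.1437 = 171 mg/L.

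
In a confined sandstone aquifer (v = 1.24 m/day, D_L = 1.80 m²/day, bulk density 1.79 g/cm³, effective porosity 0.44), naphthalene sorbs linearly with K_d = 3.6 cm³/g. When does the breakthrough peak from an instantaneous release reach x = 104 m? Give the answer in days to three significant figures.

Retardation factor R = 1 + ρ_b·K_d/n = 1 + 1.79 × 3.6/0.44 = 15.65.
Sorption retards both mechanisms: v_R = v/R = 0.07923 m/day, D_R = D/R = 0.1150 m²/day.
Peak time from v_R²t² + 2D_R t − x² = 0: t = (√(D_R² + v_R²x²) − D_R)/v_R².
√(D_R² + v_R²x²) = √(0.1150² + 0.07923² × 104²) = 8.241; v_R² = 0.006277.
t = (8.241 − 0.1150)/0.006277 = 1290 days.

1290 days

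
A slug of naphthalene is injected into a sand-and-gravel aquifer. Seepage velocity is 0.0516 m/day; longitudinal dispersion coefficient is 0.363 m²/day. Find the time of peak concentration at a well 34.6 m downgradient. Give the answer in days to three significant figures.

For the 1D instantaneous-source solution, setting ∂C/∂t = 0 at fixed x gives v²t² + 2Dt − x² = 0, so t = (√(D² + v²x²) − D)/v².
√(D² + v²x²) = √(0.363² + 0.0516² × 34.6²) = 1.822; v² = 0.00266256.
t = (1.822 − 0.363)/0.00266256 = 548 days (vs. the pure-advection estimate x/v = 671 d).

548 days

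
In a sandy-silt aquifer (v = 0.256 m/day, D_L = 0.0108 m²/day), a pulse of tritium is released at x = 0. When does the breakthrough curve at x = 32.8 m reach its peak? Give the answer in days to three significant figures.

128 days

For the 1D instantaneous-source solution, setting ∂C/∂t = 0 at fixed x gives v²t² + 2Dt − x² = 0, so t = (√(D² + v²x²) − D)/v².
√(D² + v²x²) = √(0.0108² + 0.256² × 32.8²) = 8.397; v² = 0.065536.
t = (8.397 − 0.0108)/0.065536 = 128 days (vs. the pure-advection estimate x/v = 128 d).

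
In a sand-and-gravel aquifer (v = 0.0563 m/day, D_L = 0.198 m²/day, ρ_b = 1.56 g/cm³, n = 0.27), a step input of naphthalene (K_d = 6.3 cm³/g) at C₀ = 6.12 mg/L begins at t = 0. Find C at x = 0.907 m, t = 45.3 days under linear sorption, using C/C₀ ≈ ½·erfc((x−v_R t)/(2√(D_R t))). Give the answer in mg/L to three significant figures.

0.691 mg/L

Retardation factor R = 1 + ρ_b·K_d/n = 1 + 1.56 × 6.3/0.27 = 37.40.
Sorption retards both mechanisms: v_R = v/R = 0.001505 m/day, D_R = D/R = 0.005294 m²/day.
v_R·t = 0.001505 × 45.3 = 0.0681765 m; 2√(D_R t) = 0.9794 m; argument = (0.907 − 0.0681765)/0.9794 = 0.8565.
C = C₀ × ½·erfc(0.8565) = 6.12 × 0.1129 = 0.691 mg/L.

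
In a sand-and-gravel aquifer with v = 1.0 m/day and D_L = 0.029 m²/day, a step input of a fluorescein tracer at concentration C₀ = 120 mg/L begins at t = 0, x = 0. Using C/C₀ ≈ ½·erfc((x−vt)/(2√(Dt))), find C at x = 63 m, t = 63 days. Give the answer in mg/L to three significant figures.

60.0 mg/L

For a continuous step input, C/C₀ ≈ ½·erfc((x−vt)/(2√(Dt))).
vt = 1.0 × 63 = 63 m and 2√(Dt) = 2√(0.029 × 63) = 2.703 m.
Argument (x−vt)/(2√(Dt)) = (63 − 63)/2.703 = 0; ½·erfc(0) = 0.5000.
C = 120 × 0.5000 = 60.0 mg/L.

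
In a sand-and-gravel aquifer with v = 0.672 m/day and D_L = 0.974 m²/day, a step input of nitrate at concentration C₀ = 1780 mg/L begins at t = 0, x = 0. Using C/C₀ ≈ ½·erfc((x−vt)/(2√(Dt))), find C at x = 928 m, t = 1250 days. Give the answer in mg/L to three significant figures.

66.3 mg/L

For a continuous step input, C/C₀ ≈ ½·erfc((x−vt)/(2√(Dt))).
vt = 0.672 × 1250 = 840 m and 2√(Dt) = 2√(0.974 × 1250) = 69.79 m.
Argument (x−vt)/(2√(Dt)) = (928 − 840)/69.79 = 1.261; ½·erfc(1.261) = 0.03727.
C = 1780 × 0.03727 = 66.3 mg/L.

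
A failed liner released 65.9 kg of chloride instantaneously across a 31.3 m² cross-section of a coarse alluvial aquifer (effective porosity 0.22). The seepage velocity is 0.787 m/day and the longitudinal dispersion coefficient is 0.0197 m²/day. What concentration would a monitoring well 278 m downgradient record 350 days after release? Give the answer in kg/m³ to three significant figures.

0.812 kg/m³

For an instantaneous plane source, C(x,t) = M/(n_e·A·√(4πDt)) · exp(−(x−vt)²/(4Dt)), with n_e·A the pore (flow) area.
Plume center vt = 0.787 × 350 = 275.45 m, so the well at 278 m is 2.55 m downgradient of the peak.
√(4πDt) = 9.308 m, giving peak height M/(n_e·A·√(4πDt)) = 65.9/(0.22 × 31.3 × 9.308) = 1.028 kg/m³.
(x−vt)²/(4Dt) = (2.55)²/(4 × 0.0197 × 350) = 0.2358; exp(−0.2358) = 0.7899.
C = 1.028 × 0.7899 = 0.812 kg/m³.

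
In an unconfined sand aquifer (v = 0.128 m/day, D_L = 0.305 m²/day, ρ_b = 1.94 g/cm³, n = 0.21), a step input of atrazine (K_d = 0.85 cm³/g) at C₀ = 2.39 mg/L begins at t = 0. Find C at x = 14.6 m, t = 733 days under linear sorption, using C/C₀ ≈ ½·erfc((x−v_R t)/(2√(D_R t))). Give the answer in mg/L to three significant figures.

0.685 mg/L

Retardation factor R = 1 + ρ_b·K_d/n = 1 + 1.94 × 0.85/0.21 = 8.852.
Sorption retards both mechanisms: v_R = v/R = 0.01446 m/day, D_R = D/R = 0.03446 m²/day.
v_R·t = 0.01446 × 733 = 10.59918 m; 2√(D_R t) = 10.05 m; argument = (14.6 − 10.59918)/10.05 = 0.3981.
C = C₀ × ½·erfc(0.3981) = 2.39 × 0.2867 = 0.685 mg/L.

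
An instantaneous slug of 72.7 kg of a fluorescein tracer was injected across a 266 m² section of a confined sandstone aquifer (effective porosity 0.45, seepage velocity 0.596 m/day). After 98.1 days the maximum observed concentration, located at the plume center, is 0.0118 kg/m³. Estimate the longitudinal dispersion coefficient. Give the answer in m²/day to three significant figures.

2.15 m²/day

At the plume center C_max = M/(n_e·A·√(4πDt)), so D = M²/(4πt·(n_e·A·C_max)²).
n_e·A·C_max = 0.45 × 266 × 0.0118 = 1.412 kg/m.
D = 72.7²/(4π × 98.1 × 1.412²) = 2.15 m²/day.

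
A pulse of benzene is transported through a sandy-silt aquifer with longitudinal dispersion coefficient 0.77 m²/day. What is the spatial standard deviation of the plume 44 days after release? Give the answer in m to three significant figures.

8.23 m

Dispersive spreading gives a Gaussian with σ² = 2Dt; advection only shifts the center.
σ = √(2 × 0.77 × 44) = 8.23 m.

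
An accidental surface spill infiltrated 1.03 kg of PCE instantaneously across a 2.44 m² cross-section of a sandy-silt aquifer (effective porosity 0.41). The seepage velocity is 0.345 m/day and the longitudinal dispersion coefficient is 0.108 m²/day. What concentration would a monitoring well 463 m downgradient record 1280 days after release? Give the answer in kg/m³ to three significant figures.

For an instantaneous plane source, C(x,t) = M/(n_e·A·√(4πDt)) · exp(−(x−vt)²/(4Dt)), with n_e·A the pore (flow) area.
Plume center vt = 0.345 × 1280 = 441.6 m, so the well at 463 m is 21.4 m downgradient of the peak.
√(4πDt) = 41.68 m, giving peak height M/(n_e·A·√(4πDt)) = 1.03/(0.41 × 2.44 × 41.68) = 0.02470 kg/m³.
(x−vt)²/(4Dt) = (21.4)²/(4 × 0.108 × 1280) = 0.8282; exp(−0.8282) = 0.4368.
C = 0.02470 × 0.4368 = 0.0108 kg/m³.

0.0108 kg/m³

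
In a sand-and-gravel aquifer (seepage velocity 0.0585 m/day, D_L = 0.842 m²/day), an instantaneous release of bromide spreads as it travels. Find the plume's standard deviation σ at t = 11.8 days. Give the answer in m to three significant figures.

Dispersive spreading gives a Gaussian with σ² = 2Dt; advection only shifts the center.
σ = √(2 × 0.842 × 11.8) = 4.46 m.

4.46 m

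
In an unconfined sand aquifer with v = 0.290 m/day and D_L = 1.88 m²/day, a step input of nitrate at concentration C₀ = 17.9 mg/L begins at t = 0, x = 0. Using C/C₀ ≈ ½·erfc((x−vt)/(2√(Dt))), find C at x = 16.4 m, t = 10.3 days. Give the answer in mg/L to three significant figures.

0.279 mg/L

For a continuous step input, C/C₀ ≈ ½·erfc((x−vt)/(2√(Dt))).
vt = 0.290 × 10.3 = 2.987 m and 2√(Dt) = 2√(1.88 × 10.3) = 8.801 m.
Argument (x−vt)/(2√(Dt)) = (16.4 − 2.987)/8.801 = 1.524; ½·erfc(1.524) = 0.01557.
C = 17.9 × 0.01557 = 0.279 mg/L.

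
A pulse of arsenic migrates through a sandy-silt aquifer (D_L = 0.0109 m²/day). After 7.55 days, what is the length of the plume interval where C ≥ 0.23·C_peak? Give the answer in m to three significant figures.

The plume is Gaussian with σ = √(2Dt) = √(2 × 0.0109 × 7.55) = 0.4057 m.
C/C_peak = exp(−Δx²/(2σ²)) = 0.23 ⇒ Δx = σ·√(−2 ln 0.23) = 0.4057 × 1.714 = 0.6954 m.
Width = 2Δx = 1.39 m.

1.39 m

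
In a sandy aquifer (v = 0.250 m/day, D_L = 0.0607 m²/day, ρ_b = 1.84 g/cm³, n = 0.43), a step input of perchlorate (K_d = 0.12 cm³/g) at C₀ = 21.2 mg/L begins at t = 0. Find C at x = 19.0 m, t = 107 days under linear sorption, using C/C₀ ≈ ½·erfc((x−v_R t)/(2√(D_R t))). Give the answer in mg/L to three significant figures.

6.90 mg/L

Retardation factor R = 1 + ρ_b·K_d/n = 1 + 1.84 × 0.12/0.43 = 1.513.
Sorption retards both mechanisms: v_R = v/R = 0.1652 m/day, D_R = D/R = 0.04012 m²/day.
v_R·t = 0.1652 × 107 = 17.6764 m; 2√(D_R t) = 4.144 m; argument = (19.0 − 17.6764)/4.144 = 0.3194.
C = C₀ × ½·erfc(0.3194) = 21.2 × 0.3257 = 6.90 mg/L.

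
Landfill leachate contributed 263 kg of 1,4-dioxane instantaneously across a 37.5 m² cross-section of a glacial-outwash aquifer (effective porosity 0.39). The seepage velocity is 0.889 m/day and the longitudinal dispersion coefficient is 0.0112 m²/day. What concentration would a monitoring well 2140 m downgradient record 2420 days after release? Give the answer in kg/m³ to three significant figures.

For an instantaneous plane source, C(x,t) = M/(n_e·A·√(4πDt)) · exp(−(x−vt)²/(4Dt)), with n_e·A the pore (flow) area.
Plume center vt = 0.889 × 2420 = 2151.38 m, so the well at 2140 m is 11.38 m upgradient of the peak.
√(4πDt) = 18.46 m, giving peak height M/(n_e·A·√(4πDt)) = 263/(0.39 × 37.5 × 18.46) = 0.9742 kg/m³.
(x−vt)²/(4Dt) = (-11.38)²/(4 × 0.0112 × 2420) = 1.195; exp(−1.195) = 0.3027.
C = 0.9742 × 0.3027 = 0.295 kg/m³.

0.295 kg/m³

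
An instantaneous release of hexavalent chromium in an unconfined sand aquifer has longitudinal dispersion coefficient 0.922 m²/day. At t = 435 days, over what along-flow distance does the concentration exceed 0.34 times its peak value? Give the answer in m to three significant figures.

83.2 m

The plume is Gaussian with σ = √(2Dt) = √(2 × 0.922 × 435) = 28.32 m.
C/C_peak = exp(−Δx²/(2σ²)) = 0.34 ⇒ Δx = σ·√(−2 ln 0.34) = 28.32 × 1.469 = 41.60 m.
Width = 2Δx = 83.2 m.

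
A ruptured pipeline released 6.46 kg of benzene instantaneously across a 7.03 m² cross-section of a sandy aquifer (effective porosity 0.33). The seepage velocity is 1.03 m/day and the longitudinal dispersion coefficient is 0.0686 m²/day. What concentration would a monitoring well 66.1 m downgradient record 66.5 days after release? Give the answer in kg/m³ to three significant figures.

For an instantaneous plane source, C(x,t) = M/(n_e·A·√(4πDt)) · exp(−(x−vt)²/(4Dt)), with n_e·A the pore (flow) area.
Plume center vt = 1.03 × 66.5 = 68.495 m, so the well at 66.1 m is 2.395 m upgradient of the peak.
√(4πDt) = 7.571 m, giving peak height M/(n_e·A·√(4πDt)) = 6.46/(0.33 × 7.03 × 7.571) = 0.3678 kg/m³.
(x−vt)²/(4Dt) = (-2.395)²/(4 × 0.0686 × 66.5) = 0.3143; exp(−0.3143) = 0.7303.
C = 0.3678 × 0.7303 = 0.269 kg/m³.

0.269 kg/m³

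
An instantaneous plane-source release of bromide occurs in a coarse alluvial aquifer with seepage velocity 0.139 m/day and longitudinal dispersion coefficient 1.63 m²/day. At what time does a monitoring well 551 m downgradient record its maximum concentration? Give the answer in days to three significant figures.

3880 days

For the 1D instantaneous-source solution, setting ∂C/∂t = 0 at fixed x gives v²t² + 2Dt − x² = 0, so t = (√(D² + v²x²) − D)/v².
√(D² + v²x²) = √(1.63² + 0.139² × 551²) = 76.61; v² = 0.019321.
t = (76.61 − 1.63)/0.019321 = 3880 days (vs. the pure-advection estimate x/v = 3960 d).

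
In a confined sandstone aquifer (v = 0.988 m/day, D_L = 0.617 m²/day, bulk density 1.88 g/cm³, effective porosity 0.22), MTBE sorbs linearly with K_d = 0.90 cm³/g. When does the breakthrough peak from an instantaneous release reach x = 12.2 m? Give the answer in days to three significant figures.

102 days

Retardation factor R = 1 + ρ_b·K_d/n = 1 + 1.88 × 0.90/0.22 = 8.691.
Sorption retards both mechanisms: v_R = v/R = 0.1137 m/day, D_R = D/R = 0.07099 m²/day.
Peak time from v_R²t² + 2D_R t − x² = 0: t = (√(D_R² + v_R²x²) − D_R)/v_R².
√(D_R² + v_R²x²) = √(0.07099² + 0.1137² × 12.2²) = 1.389; v_R² = 0.01293.
t = (1.389 − 0.07099)/0.01293 = 102 days.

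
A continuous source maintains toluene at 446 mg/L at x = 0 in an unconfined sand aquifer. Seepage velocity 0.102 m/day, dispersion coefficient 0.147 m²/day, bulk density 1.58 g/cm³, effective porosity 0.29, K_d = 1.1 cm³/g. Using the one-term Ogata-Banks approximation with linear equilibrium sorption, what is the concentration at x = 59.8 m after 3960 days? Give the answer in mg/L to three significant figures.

195 mg/L

Retardation factor R = 1 + ρ_b·K_d/n = 1 + 1.58 × 1.1/0.29 = 6.993.
Sorption retards both mechanisms: v_R = v/R = 0.01459 m/day, D_R = D/R = 0.02102 m²/day.
v_R·t = 0.01459 × 3960 = 57.7764 m; 2√(D_R t) = 18.25 m; argument = (59.8 − 57.7764)/18.25 = 0.1109.
C = C₀ × ½·erfc(0.1109) = 446 × 0.4377 = 195 mg/L.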